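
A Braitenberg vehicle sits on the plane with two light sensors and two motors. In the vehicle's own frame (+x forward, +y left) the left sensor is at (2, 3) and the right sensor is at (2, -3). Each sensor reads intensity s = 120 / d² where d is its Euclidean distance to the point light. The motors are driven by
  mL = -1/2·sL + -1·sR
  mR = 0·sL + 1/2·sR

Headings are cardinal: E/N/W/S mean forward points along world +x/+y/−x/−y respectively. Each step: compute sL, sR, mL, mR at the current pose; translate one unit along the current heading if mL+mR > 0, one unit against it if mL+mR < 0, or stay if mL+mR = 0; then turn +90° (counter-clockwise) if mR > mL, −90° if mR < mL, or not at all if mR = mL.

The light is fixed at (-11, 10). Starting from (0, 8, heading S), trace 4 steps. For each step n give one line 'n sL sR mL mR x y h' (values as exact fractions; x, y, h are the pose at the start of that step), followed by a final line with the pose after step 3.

0 30/53 3/2 -189/106 3/4 0 8 S
1 120/173 24/37 -6372/6401 12/37 0 9 E
2 12/5 12/17 -162/85 6/17 -1 9 N
3 120/89 24/13 -2916/1157 12/13 -1 8 W
final 0 8 S

n=0: pose=(0,8,S); sL=30/53, sR=3/2; mL=-189/106, mR=3/4; mL+mR=-219/212 → advance -1; mR−mL=537/212 → turn +1·90°
n=1: pose=(0,9,E); sL=120/173, sR=24/37; mL=-6372/6401, mR=12/37; mL+mR=-4296/6401 → advance -1; mR−mL=8448/6401 → turn +1·90°
n=2: pose=(-1,9,N); sL=12/5, sR=12/17; mL=-162/85, mR=6/17; mL+mR=-132/85 → advance -1; mR−mL=192/85 → turn +1·90°
n=3: pose=(-1,8,W); sL=120/89, sR=24/13; mL=-2916/1157, mR=12/13; mL+mR=-1848/1157 → advance -1; mR−mL=3984/1157 → turn +1·90°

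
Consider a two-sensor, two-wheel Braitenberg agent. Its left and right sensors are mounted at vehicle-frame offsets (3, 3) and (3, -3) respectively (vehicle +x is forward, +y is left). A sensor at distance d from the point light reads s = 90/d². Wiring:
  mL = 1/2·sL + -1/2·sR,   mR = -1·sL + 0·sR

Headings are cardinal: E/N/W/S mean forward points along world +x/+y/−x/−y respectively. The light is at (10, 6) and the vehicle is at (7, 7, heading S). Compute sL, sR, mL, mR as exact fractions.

left sensor world pos  = (10, 4); dL² = 4
right sensor world pos = (4, 4); dR² = 40
sL = 90/4 = 45/2
sR = 90/40 = 9/4
mL = 1/2·sL + -1/2·sR = 81/8
mR = -1·sL + 0·sR = -45/2

45/2 9/4 81/8 -45/2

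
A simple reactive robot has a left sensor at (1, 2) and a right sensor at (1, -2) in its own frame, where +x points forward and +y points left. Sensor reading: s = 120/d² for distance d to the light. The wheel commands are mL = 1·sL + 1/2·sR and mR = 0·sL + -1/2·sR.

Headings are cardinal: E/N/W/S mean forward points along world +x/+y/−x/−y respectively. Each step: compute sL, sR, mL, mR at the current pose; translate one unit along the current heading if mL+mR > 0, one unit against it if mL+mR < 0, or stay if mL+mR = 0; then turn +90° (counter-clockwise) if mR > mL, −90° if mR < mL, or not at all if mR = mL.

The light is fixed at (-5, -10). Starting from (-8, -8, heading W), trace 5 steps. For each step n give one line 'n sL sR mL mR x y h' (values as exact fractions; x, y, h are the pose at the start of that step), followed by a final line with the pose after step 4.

n=0: pose=(-8,-8,W); sL=15/2, sR=15/4; mL=75/8, mR=-15/8; mL+mR=15/2 → advance +1; mR−mL=-45/4 → turn -1·90°
n=1: pose=(-9,-8,N); sL=8/3, sR=120/13; mL=284/39, mR=-60/13; mL+mR=8/3 → advance +1; mR−mL=-464/39 → turn -1·90°
n=2: pose=(-9,-7,E); sL=60/17, sR=12; mL=162/17, mR=-6; mL+mR=60/17 → advance +1; mR−mL=-264/17 → turn -1·90°
n=3: pose=(-8,-7,S); sL=24, sR=120/29; mL=756/29, mR=-60/29; mL+mR=24 → advance +1; mR−mL=-816/29 → turn -1·90°
n=4: pose=(-8,-8,W); sL=15/2, sR=15/4; mL=75/8, mR=-15/8; mL+mR=15/2 → advance +1; mR−mL=-45/4 → turn -1·90°

0 15/2 15/4 75/8 -15/8 -8 -8 W
1 8/3 120/13 284/39 -60/13 -9 -8 N
2 60/17 12 162/17 -6 -9 -7 E
3 24 120/29 756/29 -60/29 -8 -7 S
4 15/2 15/4 75/8 -15/8 -8 -8 W
final -9 -8 N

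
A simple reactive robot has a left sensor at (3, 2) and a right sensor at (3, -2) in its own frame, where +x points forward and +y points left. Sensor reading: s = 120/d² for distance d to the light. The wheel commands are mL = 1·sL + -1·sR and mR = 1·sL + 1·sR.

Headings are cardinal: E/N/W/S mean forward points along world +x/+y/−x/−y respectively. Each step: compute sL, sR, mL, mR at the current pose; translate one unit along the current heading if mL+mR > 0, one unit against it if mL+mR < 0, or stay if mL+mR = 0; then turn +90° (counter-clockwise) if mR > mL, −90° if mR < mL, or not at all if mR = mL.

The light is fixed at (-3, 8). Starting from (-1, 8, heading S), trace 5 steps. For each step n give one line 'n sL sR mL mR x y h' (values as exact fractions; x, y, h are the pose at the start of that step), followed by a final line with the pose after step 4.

0 24/5 40/3 -128/15 272/15 -1 8 S
1 60/13 60/17 240/221 1800/221 -1 7 E
2 24 120/29 576/29 816/29 0 7 N
3 30 30 0 60 0 8 W
4 24/5 40/3 -128/15 272/15 -1 8 S
final -1 7 E

n=0: pose=(-1,8,S); sL=24/5, sR=40/3; mL=-128/15, mR=272/15; mL+mR=48/5 → advance +1; mR−mL=80/3 → turn +1·90°
n=1: pose=(-1,7,E); sL=60/13, sR=60/17; mL=240/221, mR=1800/221; mL+mR=120/13 → advance +1; mR−mL=120/17 → turn +1·90°
n=2: pose=(0,7,N); sL=24, sR=120/29; mL=576/29, mR=816/29; mL+mR=48 → advance +1; mR−mL=240/29 → turn +1·90°
n=3: pose=(0,8,W); sL=30, sR=30; mL=0, mR=60; mL+mR=60 → advance +1; mR−mL=60 → turn +1·90°
n=4: pose=(-1,8,S); sL=24/5, sR=40/3; mL=-128/15, mR=272/15; mL+mR=48/5 → advance +1; mR−mL=80/3 → turn +1·90°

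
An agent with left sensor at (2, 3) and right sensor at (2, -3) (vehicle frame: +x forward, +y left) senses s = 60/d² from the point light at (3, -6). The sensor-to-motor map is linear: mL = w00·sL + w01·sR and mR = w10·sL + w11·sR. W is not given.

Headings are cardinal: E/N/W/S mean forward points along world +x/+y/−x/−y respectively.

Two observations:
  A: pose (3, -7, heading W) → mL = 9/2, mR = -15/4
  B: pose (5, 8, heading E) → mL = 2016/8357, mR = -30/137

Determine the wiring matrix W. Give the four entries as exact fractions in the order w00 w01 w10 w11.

-1 1 0 -1/2

obs A: pose=(3,-7,W) → sL=3, sR=15/2, mL=9/2, mR=-15/4
obs B: pose=(5,8,E) → sL=12/61, sR=60/137, mL=2016/8357, mR=-30/137
sensor matrix S = [[3, 15/2], [12/61, 60/137]]; det S = -1350/8357
solve [mL_A; mL_B] = S·[w00; w01] and [mR_A; mR_B] = S·[w10; w11]:
  w00 = -1, w01 = 1, w10 = 0, w11 = -1/2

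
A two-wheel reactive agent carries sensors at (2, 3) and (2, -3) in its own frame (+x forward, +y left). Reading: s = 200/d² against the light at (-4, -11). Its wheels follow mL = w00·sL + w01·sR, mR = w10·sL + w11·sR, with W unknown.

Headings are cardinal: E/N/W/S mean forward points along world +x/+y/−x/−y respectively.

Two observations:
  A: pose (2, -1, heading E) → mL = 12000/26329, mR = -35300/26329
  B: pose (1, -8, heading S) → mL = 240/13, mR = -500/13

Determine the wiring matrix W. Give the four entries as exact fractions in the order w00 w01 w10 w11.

obs A: pose=(2,-1,E) → sL=200/233, sR=200/113, mL=12000/26329, mR=-35300/26329
obs B: pose=(1,-8,S) → sL=40/13, sR=40, mL=240/13, mR=-500/13
sensor matrix S = [[200/233, 200/113], [40/13, 40]]; det S = 9888000/342277
solve [mL_A; mL_B] = S·[w00; w01] and [mR_A; mR_B] = S·[w10; w11]:
  w00 = -1/2, w01 = 1/2, w10 = 1/2, w11 = -1

-1/2 1/2 1/2 -1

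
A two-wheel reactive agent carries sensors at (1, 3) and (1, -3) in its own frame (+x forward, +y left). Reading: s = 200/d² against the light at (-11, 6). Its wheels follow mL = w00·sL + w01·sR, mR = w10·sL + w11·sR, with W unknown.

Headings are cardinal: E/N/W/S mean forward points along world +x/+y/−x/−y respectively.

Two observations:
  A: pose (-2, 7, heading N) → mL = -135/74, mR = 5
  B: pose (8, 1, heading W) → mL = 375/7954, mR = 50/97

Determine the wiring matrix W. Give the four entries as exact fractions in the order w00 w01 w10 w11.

-1/2 1/2 1 0

obs A: pose=(-2,7,N) → sL=5, sR=50/37, mL=-135/74, mR=5
obs B: pose=(8,1,W) → sL=50/97, sR=25/41, mL=375/7954, mR=50/97
sensor matrix S = [[5, 50/37], [50/97, 25/41]]; det S = 346125/147149
solve [mL_A; mL_B] = S·[w00; w01] and [mR_A; mR_B] = S·[w10; w11]:
  w00 = -1/2, w01 = 1/2, w10 = 1, w11 = 0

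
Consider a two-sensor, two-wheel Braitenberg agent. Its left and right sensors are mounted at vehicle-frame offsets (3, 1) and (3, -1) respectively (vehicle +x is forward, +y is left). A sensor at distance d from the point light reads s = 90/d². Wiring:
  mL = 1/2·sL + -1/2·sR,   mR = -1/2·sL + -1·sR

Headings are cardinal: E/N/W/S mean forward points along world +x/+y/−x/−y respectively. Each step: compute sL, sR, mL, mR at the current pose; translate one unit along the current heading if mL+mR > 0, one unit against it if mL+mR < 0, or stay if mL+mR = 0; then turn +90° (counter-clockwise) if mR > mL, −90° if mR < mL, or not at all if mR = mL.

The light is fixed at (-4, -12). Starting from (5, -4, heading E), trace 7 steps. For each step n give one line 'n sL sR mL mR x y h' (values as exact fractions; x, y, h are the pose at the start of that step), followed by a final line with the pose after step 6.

n=0: pose=(5,-4,E); sL=2/5, sR=90/193; mL=-32/965, mR=-643/965; mL+mR=-135/193 → advance -1; mR−mL=-611/965 → turn -1·90°
n=1: pose=(4,-4,S); sL=45/53, sR=45/37; mL=-360/1961, mR=-6435/3922; mL+mR=-135/74 → advance -1; mR−mL=-5715/3922 → turn -1·90°
n=2: pose=(4,-3,W); sL=90/89, sR=18/25; mL=324/2225, mR=-2727/2225; mL+mR=-27/25 → advance -1; mR−mL=-3051/2225 → turn -1·90°
n=3: pose=(5,-3,N); sL=45/104, sR=45/122; mL=405/12688, mR=-7425/12688; mL+mR=-135/244 → advance -1; mR−mL=-3915/6344 → turn -1·90°
n=4: pose=(5,-4,E); sL=2/5, sR=90/193; mL=-32/965, mR=-643/965; mL+mR=-135/193 → advance -1; mR−mL=-611/965 → turn -1·90°
n=5: pose=(4,-4,S); sL=45/53, sR=45/37; mL=-360/1961, mR=-6435/3922; mL+mR=-135/74 → advance -1; mR−mL=-5715/3922 → turn -1·90°
n=6: pose=(4,-3,W); sL=90/89, sR=18/25; mL=324/2225, mR=-2727/2225; mL+mR=-27/25 → advance -1; mR−mL=-3051/2225 → turn -1·90°

0 2/5 90/193 -32/965 -643/965 5 -4 E
1 45/53 45/37 -360/1961 -6435/3922 4 -4 S
2 90/89 18/25 324/2225 -2727/2225 4 -3 W
3 45/104 45/122 405/12688 -7425/12688 5 -3 N
4 2/5 90/193 -32/965 -643/965 5 -4 E
5 45/53 45/37 -360/1961 -6435/3922 4 -4 S
6 90/89 18/25 324/2225 -2727/2225 4 -3 W
final 5 -3 N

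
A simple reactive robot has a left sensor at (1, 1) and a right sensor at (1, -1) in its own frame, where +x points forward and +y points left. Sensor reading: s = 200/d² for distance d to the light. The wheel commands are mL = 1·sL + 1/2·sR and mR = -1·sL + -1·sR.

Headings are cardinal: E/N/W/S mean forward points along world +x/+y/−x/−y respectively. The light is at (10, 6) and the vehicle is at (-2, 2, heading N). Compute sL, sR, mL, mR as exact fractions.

100/89 20/13 2190/1157 -3080/1157

left sensor world pos  = (-3, 3); dL² = 178
right sensor world pos = (-1, 3); dR² = 130
sL = 200/178 = 100/89
sR = 200/130 = 20/13
mL = 1·sL + 1/2·sR = 2190/1157
mR = -1·sL + -1·sR = -3080/1157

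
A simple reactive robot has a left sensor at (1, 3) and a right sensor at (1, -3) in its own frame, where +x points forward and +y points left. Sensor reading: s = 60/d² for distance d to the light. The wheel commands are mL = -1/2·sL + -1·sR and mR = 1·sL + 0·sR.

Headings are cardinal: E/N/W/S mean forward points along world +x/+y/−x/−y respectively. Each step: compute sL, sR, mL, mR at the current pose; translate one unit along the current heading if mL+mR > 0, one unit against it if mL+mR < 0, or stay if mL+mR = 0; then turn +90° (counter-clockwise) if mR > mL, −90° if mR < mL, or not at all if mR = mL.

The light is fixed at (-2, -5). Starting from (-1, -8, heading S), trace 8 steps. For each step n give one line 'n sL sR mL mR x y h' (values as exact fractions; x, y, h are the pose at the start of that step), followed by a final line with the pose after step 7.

0 15/8 3 -63/16 15/8 -1 -8 S
1 12 60/29 -234/29 12 -1 -7 E
2 30 30/13 -225/13 30 0 -7 N
3 60/17 12 -234/17 60/17 0 -6 W
4 3/2 15 -63/4 3/2 1 -6 S
5 12/5 12/5 -18/5 12/5 1 -5 E
6 30 30/13 -225/13 30 0 -5 N
7 12 60/17 -162/17 12 0 -4 W
final -1 -4 S

n=0: pose=(-1,-8,S); sL=15/8, sR=3; mL=-63/16, mR=15/8; mL+mR=-33/16 → advance -1; mR−mL=93/16 → turn +1·90°
n=1: pose=(-1,-7,E); sL=12, sR=60/29; mL=-234/29, mR=12; mL+mR=114/29 → advance +1; mR−mL=582/29 → turn +1·90°
n=2: pose=(0,-7,N); sL=30, sR=30/13; mL=-225/13, mR=30; mL+mR=165/13 → advance +1; mR−mL=615/13 → turn +1·90°
n=3: pose=(0,-6,W); sL=60/17, sR=12; mL=-234/17, mR=60/17; mL+mR=-174/17 → advance -1; mR−mL=294/17 → turn +1·90°
n=4: pose=(1,-6,S); sL=3/2, sR=15; mL=-63/4, mR=3/2; mL+mR=-57/4 → advance -1; mR−mL=69/4 → turn +1·90°
n=5: pose=(1,-5,E); sL=12/5, sR=12/5; mL=-18/5, mR=12/5; mL+mR=-6/5 → advance -1; mR−mL=6 → turn +1·90°
n=6: pose=(0,-5,N); sL=30, sR=30/13; mL=-225/13, mR=30; mL+mR=165/13 → advance +1; mR−mL=615/13 → turn +1·90°
n=7: pose=(0,-4,W); sL=12, sR=60/17; mL=-162/17, mR=12; mL+mR=42/17 → advance +1; mR−mL=366/17 → turn +1·90°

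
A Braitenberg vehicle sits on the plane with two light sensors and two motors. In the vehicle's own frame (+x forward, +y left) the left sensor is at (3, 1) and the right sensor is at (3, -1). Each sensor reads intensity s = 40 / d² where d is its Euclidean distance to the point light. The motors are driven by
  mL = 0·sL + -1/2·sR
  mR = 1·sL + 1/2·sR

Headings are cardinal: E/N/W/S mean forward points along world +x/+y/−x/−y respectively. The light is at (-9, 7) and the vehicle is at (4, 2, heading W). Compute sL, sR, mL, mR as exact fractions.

left sensor world pos  = (1, 1); dL² = 136
right sensor world pos = (1, 3); dR² = 116
sL = 40/136 = 5/17
sR = 40/116 = 10/29
mL = 0·sL + -1/2·sR = -5/29
mR = 1·sL + 1/2·sR = 230/493

5/17 10/29 -5/29 230/493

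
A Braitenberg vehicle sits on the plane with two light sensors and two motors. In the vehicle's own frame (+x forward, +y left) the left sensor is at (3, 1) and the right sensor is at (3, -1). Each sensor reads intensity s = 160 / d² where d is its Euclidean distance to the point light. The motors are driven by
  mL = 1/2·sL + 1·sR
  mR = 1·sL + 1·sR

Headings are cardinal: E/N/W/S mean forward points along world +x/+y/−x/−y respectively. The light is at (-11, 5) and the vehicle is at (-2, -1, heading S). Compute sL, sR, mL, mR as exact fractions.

160/181 32/29 8112/5249 10432/5249

left sensor world pos  = (-1, -4); dL² = 181
right sensor world pos = (-3, -4); dR² = 145
sL = 160/181 = 160/181
sR = 160/145 = 32/29
mL = 1/2·sL + 1·sR = 8112/5249
mR = 1·sL + 1·sR = 10432/5249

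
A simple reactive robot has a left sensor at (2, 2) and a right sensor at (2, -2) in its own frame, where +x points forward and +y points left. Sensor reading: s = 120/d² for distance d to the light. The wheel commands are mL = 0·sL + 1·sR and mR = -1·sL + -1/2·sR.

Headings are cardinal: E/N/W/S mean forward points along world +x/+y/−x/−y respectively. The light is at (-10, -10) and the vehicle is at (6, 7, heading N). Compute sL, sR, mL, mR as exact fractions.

120/557 24/137 24/137 -23124/76309

left sensor world pos  = (4, 9); dL² = 557
right sensor world pos = (8, 9); dR² = 685
sL = 120/557 = 120/557
sR = 120/685 = 24/137
mL = 0·sL + 1·sR = 24/137
mR = -1·sL + -1/2·sR = -23124/76309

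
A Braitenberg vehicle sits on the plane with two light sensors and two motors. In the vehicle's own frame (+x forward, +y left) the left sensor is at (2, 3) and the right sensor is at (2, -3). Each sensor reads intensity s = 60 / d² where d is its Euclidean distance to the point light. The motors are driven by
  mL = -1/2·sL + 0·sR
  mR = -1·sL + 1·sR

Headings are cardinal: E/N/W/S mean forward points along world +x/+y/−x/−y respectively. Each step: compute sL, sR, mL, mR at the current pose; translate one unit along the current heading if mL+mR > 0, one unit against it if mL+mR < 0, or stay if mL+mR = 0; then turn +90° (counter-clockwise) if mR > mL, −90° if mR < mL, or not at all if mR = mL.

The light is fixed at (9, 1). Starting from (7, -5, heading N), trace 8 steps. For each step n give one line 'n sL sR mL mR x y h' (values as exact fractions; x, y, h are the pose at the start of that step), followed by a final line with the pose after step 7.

n=0: pose=(7,-5,N); sL=60/41, sR=60/17; mL=-30/41, mR=1440/697; mL+mR=930/697 → advance +1; mR−mL=1950/697 → turn +1·90°
n=1: pose=(7,-4,W); sL=3/4, sR=3; mL=-3/8, mR=9/4; mL+mR=15/8 → advance +1; mR−mL=21/8 → turn +1·90°
n=2: pose=(6,-4,S); sL=60/49, sR=12/17; mL=-30/49, mR=-432/833; mL+mR=-942/833 → advance -1; mR−mL=78/833 → turn +1·90°
n=3: pose=(6,-3,E); sL=30, sR=6/5; mL=-15, mR=-144/5; mL+mR=-219/5 → advance -1; mR−mL=-69/5 → turn -1·90°
n=4: pose=(5,-3,S); sL=60/37, sR=12/17; mL=-30/37, mR=-576/629; mL+mR=-1086/629 → advance -1; mR−mL=-66/629 → turn -1·90°
n=5: pose=(5,-2,W); sL=5/6, sR=5/3; mL=-5/12, mR=5/6; mL+mR=5/12 → advance +1; mR−mL=5/4 → turn +1·90°
n=6: pose=(4,-2,S); sL=60/29, sR=60/89; mL=-30/29, mR=-3600/2581; mL+mR=-6270/2581 → advance -1; mR−mL=-930/2581 → turn -1·90°
n=7: pose=(4,-1,W); sL=30/37, sR=6/5; mL=-15/37, mR=72/185; mL+mR=-3/185 → advance -1; mR−mL=147/185 → turn +1·90°

0 60/41 60/17 -30/41 1440/697 7 -5 N
1 3/4 3 -3/8 9/4 7 -4 W
2 60/49 12/17 -30/49 -432/833 6 -4 S
3 30 6/5 -15 -144/5 6 -3 E
4 60/37 12/17 -30/37 -576/629 5 -3 S
5 5/6 5/3 -5/12 5/6 5 -2 W
6 60/29 60/89 -30/29 -3600/2581 4 -2 S
7 30/37 6/5 -15/37 72/185 4 -1 W
final 5 -1 S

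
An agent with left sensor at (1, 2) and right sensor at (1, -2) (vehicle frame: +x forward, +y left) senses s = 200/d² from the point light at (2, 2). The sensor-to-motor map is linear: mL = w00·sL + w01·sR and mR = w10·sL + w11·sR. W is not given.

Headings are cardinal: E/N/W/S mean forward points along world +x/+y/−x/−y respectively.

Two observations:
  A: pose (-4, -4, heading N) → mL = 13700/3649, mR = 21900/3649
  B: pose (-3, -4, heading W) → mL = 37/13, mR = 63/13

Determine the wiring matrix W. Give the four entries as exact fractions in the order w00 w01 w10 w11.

obs A: pose=(-4,-4,N) → sL=200/89, sR=200/41, mL=13700/3649, mR=21900/3649
obs B: pose=(-3,-4,W) → sL=2, sR=50/13, mL=37/13, mR=63/13
sensor matrix S = [[200/89, 200/41], [2, 50/13]]; det S = -52800/47437
solve [mL_A; mL_B] = S·[w00; w01] and [mR_A; mR_B] = S·[w10; w11]:
  w00 = -1/2, w01 = 1, w10 = 1/2, w11 = 1

-1/2 1 1/2 1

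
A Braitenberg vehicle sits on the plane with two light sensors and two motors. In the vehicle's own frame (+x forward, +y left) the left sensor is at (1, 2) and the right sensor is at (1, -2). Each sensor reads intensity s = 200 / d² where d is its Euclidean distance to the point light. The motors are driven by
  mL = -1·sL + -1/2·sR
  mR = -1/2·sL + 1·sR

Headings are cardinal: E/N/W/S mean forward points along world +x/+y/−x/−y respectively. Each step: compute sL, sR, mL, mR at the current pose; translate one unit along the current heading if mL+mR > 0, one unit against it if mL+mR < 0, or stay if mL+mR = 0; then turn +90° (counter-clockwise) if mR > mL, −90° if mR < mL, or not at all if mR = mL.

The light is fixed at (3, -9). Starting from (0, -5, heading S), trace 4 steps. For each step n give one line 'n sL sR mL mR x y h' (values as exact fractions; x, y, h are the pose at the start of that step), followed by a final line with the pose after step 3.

n=0: pose=(0,-5,S); sL=20, sR=100/17; mL=-390/17, mR=-70/17; mL+mR=-460/17 → advance -1; mR−mL=320/17 → turn +1·90°
n=1: pose=(0,-4,E); sL=200/53, sR=200/13; mL=-7900/689, mR=9300/689; mL+mR=1400/689 → advance +1; mR−mL=17200/689 → turn +1·90°
n=2: pose=(1,-4,N); sL=50/13, sR=50/9; mL=-775/117, mR=425/117; mL+mR=-350/117 → advance -1; mR−mL=400/39 → turn +1·90°
n=3: pose=(1,-5,W); sL=200/13, sR=40/9; mL=-2060/117, mR=-380/117; mL+mR=-2440/117 → advance -1; mR−mL=560/39 → turn +1·90°

0 20 100/17 -390/17 -70/17 0 -5 S
1 200/53 200/13 -7900/689 9300/689 0 -4 E
2 50/13 50/9 -775/117 425/117 1 -4 N
3 200/13 40/9 -2060/117 -380/117 1 -5 W
final 2 -5 S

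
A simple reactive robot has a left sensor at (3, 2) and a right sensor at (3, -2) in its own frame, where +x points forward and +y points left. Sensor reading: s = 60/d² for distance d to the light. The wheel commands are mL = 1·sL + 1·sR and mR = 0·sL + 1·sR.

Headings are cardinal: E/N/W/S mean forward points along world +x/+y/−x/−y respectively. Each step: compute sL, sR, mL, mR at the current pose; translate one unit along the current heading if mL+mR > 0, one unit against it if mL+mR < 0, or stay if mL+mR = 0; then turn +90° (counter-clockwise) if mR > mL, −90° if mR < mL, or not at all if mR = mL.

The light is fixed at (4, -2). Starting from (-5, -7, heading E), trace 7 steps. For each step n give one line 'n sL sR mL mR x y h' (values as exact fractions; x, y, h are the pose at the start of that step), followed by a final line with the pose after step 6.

n=0: pose=(-5,-7,E); sL=4/3, sR=12/17; mL=104/51, mR=12/17; mL+mR=140/51 → advance +1; mR−mL=-4/3 → turn -1·90°
n=1: pose=(-4,-7,S); sL=3/5, sR=15/41; mL=198/205, mR=15/41; mL+mR=273/205 → advance +1; mR−mL=-3/5 → turn -1·90°
n=2: pose=(-4,-8,W); sL=12/37, sR=60/137; mL=3864/5069, mR=60/137; mL+mR=6084/5069 → advance +1; mR−mL=-12/37 → turn -1·90°
n=3: pose=(-5,-8,N); sL=6/13, sR=30/29; mL=564/377, mR=30/29; mL+mR=954/377 → advance +1; mR−mL=-6/13 → turn -1·90°
n=4: pose=(-5,-7,E); sL=4/3, sR=12/17; mL=104/51, mR=12/17; mL+mR=140/51 → advance +1; mR−mL=-4/3 → turn -1·90°
n=5: pose=(-4,-7,S); sL=3/5, sR=15/41; mL=198/205, mR=15/41; mL+mR=273/205 → advance +1; mR−mL=-3/5 → turn -1·90°
n=6: pose=(-4,-8,W); sL=12/37, sR=60/137; mL=3864/5069, mR=60/137; mL+mR=6084/5069 → advance +1; mR−mL=-12/37 → turn -1·90°

0 4/3 12/17 104/51 12/17 -5 -7 E
1 3/5 15/41 198/205 15/41 -4 -7 S
2 12/37 60/137 3864/5069 60/137 -4 -8 W
3 6/13 30/29 564/377 30/29 -5 -8 N
4 4/3 12/17 104/51 12/17 -5 -7 E
5 3/5 15/41 198/205 15/41 -4 -7 S
6 12/37 60/137 3864/5069 60/137 -4 -8 W
final -5 -8 N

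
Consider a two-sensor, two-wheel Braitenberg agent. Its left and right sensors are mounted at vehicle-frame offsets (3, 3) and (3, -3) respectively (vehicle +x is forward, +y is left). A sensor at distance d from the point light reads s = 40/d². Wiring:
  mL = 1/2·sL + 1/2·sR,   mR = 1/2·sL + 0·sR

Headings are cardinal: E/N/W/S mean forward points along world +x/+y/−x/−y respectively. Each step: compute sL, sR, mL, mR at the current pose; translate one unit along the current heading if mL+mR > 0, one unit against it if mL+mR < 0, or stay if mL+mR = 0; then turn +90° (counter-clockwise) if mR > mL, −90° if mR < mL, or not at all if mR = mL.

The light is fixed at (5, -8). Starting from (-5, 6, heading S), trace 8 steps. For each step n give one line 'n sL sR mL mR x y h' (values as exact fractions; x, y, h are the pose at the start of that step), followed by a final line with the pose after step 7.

n=0: pose=(-5,6,S); sL=4/17, sR=4/29; mL=92/493, mR=2/17; mL+mR=150/493 → advance +1; mR−mL=-2/29 → turn -1·90°
n=1: pose=(-5,5,W); sL=40/269, sR=8/85; mL=2776/22865, mR=20/269; mL+mR=4476/22865 → advance +1; mR−mL=-4/85 → turn -1·90°
n=2: pose=(-6,5,N); sL=10/113, sR=1/8; mL=193/1808, mR=5/113; mL+mR=273/1808 → advance +1; mR−mL=-1/16 → turn -1·90°
n=3: pose=(-6,6,E); sL=40/353, sR=8/37; mL=2152/13061, mR=20/353; mL+mR=2892/13061 → advance +1; mR−mL=-4/37 → turn -1·90°
n=4: pose=(-5,6,S); sL=4/17, sR=4/29; mL=92/493, mR=2/17; mL+mR=150/493 → advance +1; mR−mL=-2/29 → turn -1·90°
n=5: pose=(-5,5,W); sL=40/269, sR=8/85; mL=2776/22865, mR=20/269; mL+mR=4476/22865 → advance +1; mR−mL=-4/85 → turn -1·90°
n=6: pose=(-6,5,N); sL=10/113, sR=1/8; mL=193/1808, mR=5/113; mL+mR=273/1808 → advance +1; mR−mL=-1/16 → turn -1·90°
n=7: pose=(-6,6,E); sL=40/353, sR=8/37; mL=2152/13061, mR=20/353; mL+mR=2892/13061 → advance +1; mR−mL=-4/37 → turn -1·90°

0 4/17 4/29 92/493 2/17 -5 6 S
1 40/269 8/85 2776/22865 20/269 -5 5 W
2 10/113 1/8 193/1808 5/113 -6 5 N
3 40/353 8/37 2152/13061 20/353 -6 6 E
4 4/17 4/29 92/493 2/17 -5 6 S
5 40/269 8/85 2776/22865 20/269 -5 5 W
6 10/113 1/8 193/1808 5/113 -6 5 N
7 40/353 8/37 2152/13061 20/353 -6 6 E
final -5 6 S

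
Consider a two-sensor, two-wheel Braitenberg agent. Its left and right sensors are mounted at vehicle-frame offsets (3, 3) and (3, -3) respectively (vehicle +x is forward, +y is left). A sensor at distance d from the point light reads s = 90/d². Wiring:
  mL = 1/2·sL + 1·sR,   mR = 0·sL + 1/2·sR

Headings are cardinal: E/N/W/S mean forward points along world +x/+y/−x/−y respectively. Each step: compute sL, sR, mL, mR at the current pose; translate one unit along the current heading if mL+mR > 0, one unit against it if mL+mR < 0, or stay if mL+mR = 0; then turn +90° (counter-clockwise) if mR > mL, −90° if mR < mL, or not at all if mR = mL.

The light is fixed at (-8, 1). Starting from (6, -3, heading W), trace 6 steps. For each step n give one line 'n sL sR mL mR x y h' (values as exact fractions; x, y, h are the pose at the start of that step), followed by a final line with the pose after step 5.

0 9/17 45/61 2079/2074 45/122 6 -3 W
1 90/101 90/257 20655/25957 45/257 5 -3 N
2 45/128 45/146 9045/18688 45/292 5 -2 E
3 18/65 90/157 7263/10205 45/157 6 -2 S
4 9/17 45/61 2079/2074 45/122 6 -3 W
5 90/101 90/257 20655/25957 45/257 5 -3 N
final 5 -2 E

n=0: pose=(6,-3,W); sL=9/17, sR=45/61; mL=2079/2074, mR=45/122; mL+mR=1422/1037 → advance +1; mR−mL=-657/1037 → turn -1·90°
n=1: pose=(5,-3,N); sL=90/101, sR=90/257; mL=20655/25957, mR=45/257; mL+mR=25200/25957 → advance +1; mR−mL=-16110/25957 → turn -1·90°
n=2: pose=(5,-2,E); sL=45/128, sR=45/146; mL=9045/18688, mR=45/292; mL+mR=11925/18688 → advance +1; mR−mL=-6165/18688 → turn -1·90°
n=3: pose=(6,-2,S); sL=18/65, sR=90/157; mL=7263/10205, mR=45/157; mL+mR=10188/10205 → advance +1; mR−mL=-4338/10205 → turn -1·90°
n=4: pose=(6,-3,W); sL=9/17, sR=45/61; mL=2079/2074, mR=45/122; mL+mR=1422/1037 → advance +1; mR−mL=-657/1037 → turn -1·90°
n=5: pose=(5,-3,N); sL=90/101, sR=90/257; mL=20655/25957, mR=45/257; mL+mR=25200/25957 → advance +1; mR−mL=-16110/25957 → turn -1·90°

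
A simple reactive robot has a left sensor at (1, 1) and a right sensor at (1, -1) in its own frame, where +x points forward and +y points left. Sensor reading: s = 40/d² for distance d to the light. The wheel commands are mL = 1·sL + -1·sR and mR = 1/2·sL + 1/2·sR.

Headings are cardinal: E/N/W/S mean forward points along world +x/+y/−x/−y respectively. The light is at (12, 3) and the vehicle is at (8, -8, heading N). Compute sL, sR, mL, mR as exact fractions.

8/25 40/109 -128/2725 936/2725

left sensor world pos  = (7, -7); dL² = 125
right sensor world pos = (9, -7); dR² = 109
sL = 40/125 = 8/25
sR = 40/109 = 40/109
mL = 1·sL + -1·sR = -128/2725
mR = 1/2·sL + 1/2·sR = 936/2725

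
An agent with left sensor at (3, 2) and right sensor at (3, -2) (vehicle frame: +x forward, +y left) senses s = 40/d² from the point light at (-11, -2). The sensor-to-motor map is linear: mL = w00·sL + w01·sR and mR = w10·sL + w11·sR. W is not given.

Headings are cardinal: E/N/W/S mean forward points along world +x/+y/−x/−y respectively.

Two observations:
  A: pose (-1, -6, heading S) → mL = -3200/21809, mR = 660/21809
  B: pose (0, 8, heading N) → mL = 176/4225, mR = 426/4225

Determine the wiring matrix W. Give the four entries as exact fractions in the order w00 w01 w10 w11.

obs A: pose=(-1,-6,S) → sL=40/193, sR=40/113, mL=-3200/21809, mR=660/21809
obs B: pose=(0,8,N) → sL=4/25, sR=20/169, mL=176/4225, mR=426/4225
sensor matrix S = [[40/193, 40/113], [4/25, 20/169]]; det S = -591744/18428605
solve [mL_A; mL_B] = S·[w00; w01] and [mR_A; mR_B] = S·[w10; w11]:
  w00 = 1, w01 = -1, w10 = 1, w11 = -1/2

1 -1 1 -1/2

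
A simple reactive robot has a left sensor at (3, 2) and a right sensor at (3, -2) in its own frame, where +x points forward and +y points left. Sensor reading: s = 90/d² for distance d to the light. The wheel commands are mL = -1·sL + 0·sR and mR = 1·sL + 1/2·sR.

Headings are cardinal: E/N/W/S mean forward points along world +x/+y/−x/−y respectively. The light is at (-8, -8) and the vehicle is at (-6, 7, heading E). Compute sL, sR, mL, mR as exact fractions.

left sensor world pos  = (-3, 9); dL² = 314
right sensor world pos = (-3, 5); dR² = 194
sL = 90/314 = 45/157
sR = 90/194 = 45/97
mL = -1·sL + 0·sR = -45/157
mR = 1·sL + 1/2·sR = 15795/30458

45/157 45/97 -45/157 15795/30458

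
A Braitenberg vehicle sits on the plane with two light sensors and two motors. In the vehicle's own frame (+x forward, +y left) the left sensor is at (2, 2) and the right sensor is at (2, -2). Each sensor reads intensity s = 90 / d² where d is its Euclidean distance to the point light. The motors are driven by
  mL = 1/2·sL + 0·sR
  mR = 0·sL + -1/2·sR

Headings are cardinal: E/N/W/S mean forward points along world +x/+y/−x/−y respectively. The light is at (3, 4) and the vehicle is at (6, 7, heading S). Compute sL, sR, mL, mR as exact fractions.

45/13 45 45/26 -45/2

left sensor world pos  = (8, 5); dL² = 26
right sensor world pos = (4, 5); dR² = 2
sL = 90/26 = 45/13
sR = 90/2 = 45
mL = 1/2·sL + 0·sR = 45/26
mR = 0·sL + -1/2·sR = -45/2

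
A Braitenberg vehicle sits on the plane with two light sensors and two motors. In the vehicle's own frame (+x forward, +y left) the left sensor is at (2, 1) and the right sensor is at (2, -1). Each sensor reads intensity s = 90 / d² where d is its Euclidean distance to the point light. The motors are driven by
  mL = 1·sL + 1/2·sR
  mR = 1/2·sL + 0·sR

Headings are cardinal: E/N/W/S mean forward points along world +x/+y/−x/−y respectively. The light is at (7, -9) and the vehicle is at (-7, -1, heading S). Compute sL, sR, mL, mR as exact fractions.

18/41 10/29 727/1189 9/41

left sensor world pos  = (-6, -3); dL² = 205
right sensor world pos = (-8, -3); dR² = 261
sL = 90/205 = 18/41
sR = 90/261 = 10/29
mL = 1·sL + 1/2·sR = 727/1189
mR = 1/2·sL + 0·sR = 9/41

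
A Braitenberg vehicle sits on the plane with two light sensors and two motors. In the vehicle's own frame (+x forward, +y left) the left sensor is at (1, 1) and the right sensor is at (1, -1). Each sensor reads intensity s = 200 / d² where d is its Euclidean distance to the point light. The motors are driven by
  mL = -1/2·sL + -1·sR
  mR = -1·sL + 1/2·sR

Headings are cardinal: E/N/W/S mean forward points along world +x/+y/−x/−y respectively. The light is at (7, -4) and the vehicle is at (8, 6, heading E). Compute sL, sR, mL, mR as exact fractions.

8/5 40/17 -268/85 -36/85

left sensor world pos  = (9, 7); dL² = 125
right sensor world pos = (9, 5); dR² = 85
sL = 200/125 = 8/5
sR = 200/85 = 40/17
mL = -1/2·sL + -1·sR = -268/85
mR = -1·sL + 1/2·sR = -36/85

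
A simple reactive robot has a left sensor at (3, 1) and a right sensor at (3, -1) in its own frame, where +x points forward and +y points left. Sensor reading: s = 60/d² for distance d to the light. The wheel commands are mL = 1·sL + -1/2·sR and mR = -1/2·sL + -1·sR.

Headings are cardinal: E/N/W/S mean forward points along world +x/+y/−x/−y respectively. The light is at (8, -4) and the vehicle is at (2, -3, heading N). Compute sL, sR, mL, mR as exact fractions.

12/13 60/41 102/533 -1026/533

left sensor world pos  = (1, 0); dL² = 65
right sensor world pos = (3, 0); dR² = 41
sL = 60/65 = 12/13
sR = 60/41 = 60/41
mL = 1·sL + -1/2·sR = 102/533
mR = -1/2·sL + -1·sR = -1026/533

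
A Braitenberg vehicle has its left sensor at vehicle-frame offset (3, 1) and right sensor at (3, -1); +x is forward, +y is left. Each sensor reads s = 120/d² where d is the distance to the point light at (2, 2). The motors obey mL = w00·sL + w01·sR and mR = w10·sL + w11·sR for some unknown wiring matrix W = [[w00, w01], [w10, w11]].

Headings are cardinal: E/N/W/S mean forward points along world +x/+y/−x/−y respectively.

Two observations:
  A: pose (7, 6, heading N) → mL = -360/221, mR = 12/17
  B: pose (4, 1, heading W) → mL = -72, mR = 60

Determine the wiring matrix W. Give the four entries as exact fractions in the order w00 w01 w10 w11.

obs A: pose=(7,6,N) → sL=24/13, sR=24/17, mL=-360/221, mR=12/17
obs B: pose=(4,1,W) → sL=24, sR=120, mL=-72, mR=60
sensor matrix S = [[24/13, 24/17], [24, 120]]; det S = 41472/221
solve [mL_A; mL_B] = S·[w00; w01] and [mR_A; mR_B] = S·[w10; w11]:
  w00 = -1/2, w01 = -1/2, w10 = 0, w11 = 1/2

-1/2 -1/2 0 1/2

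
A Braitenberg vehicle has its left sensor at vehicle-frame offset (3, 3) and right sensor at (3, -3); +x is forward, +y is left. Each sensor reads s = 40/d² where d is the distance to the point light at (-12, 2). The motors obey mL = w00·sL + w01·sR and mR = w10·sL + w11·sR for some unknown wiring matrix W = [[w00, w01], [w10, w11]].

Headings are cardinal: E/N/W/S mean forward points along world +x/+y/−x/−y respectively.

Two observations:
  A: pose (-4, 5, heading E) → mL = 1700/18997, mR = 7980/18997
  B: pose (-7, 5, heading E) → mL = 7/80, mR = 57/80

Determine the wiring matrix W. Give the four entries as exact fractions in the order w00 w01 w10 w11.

obs A: pose=(-4,5,E) → sL=40/157, sR=40/121, mL=1700/18997, mR=7980/18997
obs B: pose=(-7,5,E) → sL=2/5, sR=5/8, mL=7/80, mR=57/80
sensor matrix S = [[40/157, 40/121], [2/5, 5/8]]; det S = 513/18997
solve [mL_A; mL_B] = S·[w00; w01] and [mR_A; mR_B] = S·[w10; w11]:
  w00 = 1, w01 = -1/2, w10 = 1, w11 = 1/2

1 -1/2 1 1/2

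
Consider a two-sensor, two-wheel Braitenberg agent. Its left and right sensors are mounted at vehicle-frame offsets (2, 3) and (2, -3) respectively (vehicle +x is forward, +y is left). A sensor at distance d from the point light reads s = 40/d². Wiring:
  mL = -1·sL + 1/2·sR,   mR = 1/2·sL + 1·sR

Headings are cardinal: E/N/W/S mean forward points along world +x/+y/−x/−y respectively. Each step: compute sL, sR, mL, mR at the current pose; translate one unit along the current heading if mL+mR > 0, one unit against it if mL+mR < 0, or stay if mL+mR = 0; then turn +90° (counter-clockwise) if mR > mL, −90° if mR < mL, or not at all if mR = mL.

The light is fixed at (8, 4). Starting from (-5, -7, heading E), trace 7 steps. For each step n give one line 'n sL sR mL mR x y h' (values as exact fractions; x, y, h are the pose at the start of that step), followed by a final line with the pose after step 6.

n=0: pose=(-5,-7,E); sL=8/37, sR=40/317; mL=-1796/11729, mR=2748/11729; mL+mR=952/11729 → advance +1; mR−mL=4544/11729 → turn +1·90°
n=1: pose=(-4,-7,N); sL=20/153, sR=20/81; mL=-10/1377, mR=430/1377; mL+mR=140/459 → advance +1; mR−mL=440/1377 → turn +1·90°
n=2: pose=(-4,-6,W); sL=8/73, sR=8/49; mL=-100/3577, mR=780/3577; mL+mR=680/3577 → advance +1; mR−mL=880/3577 → turn +1·90°
n=3: pose=(-5,-6,S); sL=10/61, sR=1/10; mL=-139/1220, mR=111/610; mL+mR=83/1220 → advance +1; mR−mL=361/1220 → turn +1·90°
n=4: pose=(-5,-7,E); sL=8/37, sR=40/317; mL=-1796/11729, mR=2748/11729; mL+mR=952/11729 → advance +1; mR−mL=4544/11729 → turn +1·90°
n=5: pose=(-4,-7,N); sL=20/153, sR=20/81; mL=-10/1377, mR=430/1377; mL+mR=140/459 → advance +1; mR−mL=440/1377 → turn +1·90°
n=6: pose=(-4,-6,W); sL=8/73, sR=8/49; mL=-100/3577, mR=780/3577; mL+mR=680/3577 → advance +1; mR−mL=880/3577 → turn +1·90°

0 8/37 40/317 -1796/11729 2748/11729 -5 -7 E
1 20/153 20/81 -10/1377 430/1377 -4 -7 N
2 8/73 8/49 -100/3577 780/3577 -4 -6 W
3 10/61 1/10 -139/1220 111/610 -5 -6 S
4 8/37 40/317 -1796/11729 2748/11729 -5 -7 E
5 20/153 20/81 -10/1377 430/1377 -4 -7 N
6 8/73 8/49 -100/3577 780/3577 -4 -6 W
final -5 -6 S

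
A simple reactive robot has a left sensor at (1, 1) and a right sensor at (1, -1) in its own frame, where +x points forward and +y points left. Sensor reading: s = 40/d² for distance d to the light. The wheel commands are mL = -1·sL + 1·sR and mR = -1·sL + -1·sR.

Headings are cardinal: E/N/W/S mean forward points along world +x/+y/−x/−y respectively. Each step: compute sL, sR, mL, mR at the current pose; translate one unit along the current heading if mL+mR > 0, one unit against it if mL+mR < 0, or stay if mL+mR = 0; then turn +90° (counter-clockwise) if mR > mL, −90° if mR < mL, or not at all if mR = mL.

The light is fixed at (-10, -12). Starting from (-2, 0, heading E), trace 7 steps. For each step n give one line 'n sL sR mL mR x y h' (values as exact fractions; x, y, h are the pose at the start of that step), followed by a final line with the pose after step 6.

0 4/25 20/101 96/2525 -904/2525 -2 0 E
1 8/37 40/157 224/5809 -2736/5809 -3 0 S
2 2/9 5/29 -13/261 -103/261 -3 1 W
3 8/49 40/277 -256/13573 -4176/13573 -2 1 N
4 4/25 20/101 96/2525 -904/2525 -2 0 E
5 8/37 40/157 224/5809 -2736/5809 -3 0 S
6 2/9 5/29 -13/261 -103/261 -3 1 W
final -2 1 N

n=0: pose=(-2,0,E); sL=4/25, sR=20/101; mL=96/2525, mR=-904/2525; mL+mR=-8/25 → advance -1; mR−mL=-40/101 → turn -1·90°
n=1: pose=(-3,0,S); sL=8/37, sR=40/157; mL=224/5809, mR=-2736/5809; mL+mR=-16/37 → advance -1; mR−mL=-80/157 → turn -1·90°
n=2: pose=(-3,1,W); sL=2/9, sR=5/29; mL=-13/261, mR=-103/261; mL+mR=-4/9 → advance -1; mR−mL=-10/29 → turn -1·90°
n=3: pose=(-2,1,N); sL=8/49, sR=40/277; mL=-256/13573, mR=-4176/13573; mL+mR=-16/49 → advance -1; mR−mL=-80/277 → turn -1·90°
n=4: pose=(-2,0,E); sL=4/25, sR=20/101; mL=96/2525, mR=-904/2525; mL+mR=-8/25 → advance -1; mR−mL=-40/101 → turn -1·90°
n=5: pose=(-3,0,S); sL=8/37, sR=40/157; mL=224/5809, mR=-2736/5809; mL+mR=-16/37 → advance -1; mR−mL=-80/157 → turn -1·90°
n=6: pose=(-3,1,W); sL=2/9, sR=5/29; mL=-13/261, mR=-103/261; mL+mR=-4/9 → advance -1; mR−mL=-10/29 → turn -1·90°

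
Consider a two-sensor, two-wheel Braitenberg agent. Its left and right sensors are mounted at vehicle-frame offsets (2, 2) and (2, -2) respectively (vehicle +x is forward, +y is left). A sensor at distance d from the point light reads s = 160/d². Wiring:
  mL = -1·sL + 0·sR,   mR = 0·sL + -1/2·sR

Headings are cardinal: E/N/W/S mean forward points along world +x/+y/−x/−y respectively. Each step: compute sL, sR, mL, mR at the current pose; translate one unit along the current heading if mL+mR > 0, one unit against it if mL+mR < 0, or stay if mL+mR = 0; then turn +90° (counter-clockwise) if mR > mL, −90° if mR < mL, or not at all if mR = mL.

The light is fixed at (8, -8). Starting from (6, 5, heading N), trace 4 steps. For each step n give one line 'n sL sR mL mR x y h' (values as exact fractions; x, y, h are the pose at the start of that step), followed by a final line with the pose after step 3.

0 160/241 32/45 -160/241 -16/45 6 5 N
1 40/29 40/53 -40/29 -20/53 6 4 W
2 160/101 160/109 -160/101 -80/109 7 4 S
3 80/113 80/61 -80/113 -40/61 7 5 E
final 6 5 N

n=0: pose=(6,5,N); sL=160/241, sR=32/45; mL=-160/241, mR=-16/45; mL+mR=-11056/10845 → advance -1; mR−mL=3344/10845 → turn +1·90°
n=1: pose=(6,4,W); sL=40/29, sR=40/53; mL=-40/29, mR=-20/53; mL+mR=-2700/1537 → advance -1; mR−mL=1540/1537 → turn +1·90°
n=2: pose=(7,4,S); sL=160/101, sR=160/109; mL=-160/101, mR=-80/109; mL+mR=-25520/11009 → advance -1; mR−mL=9360/11009 → turn +1·90°
n=3: pose=(7,5,E); sL=80/113, sR=80/61; mL=-80/113, mR=-40/61; mL+mR=-9400/6893 → advance -1; mR−mL=360/6893 → turn +1·90°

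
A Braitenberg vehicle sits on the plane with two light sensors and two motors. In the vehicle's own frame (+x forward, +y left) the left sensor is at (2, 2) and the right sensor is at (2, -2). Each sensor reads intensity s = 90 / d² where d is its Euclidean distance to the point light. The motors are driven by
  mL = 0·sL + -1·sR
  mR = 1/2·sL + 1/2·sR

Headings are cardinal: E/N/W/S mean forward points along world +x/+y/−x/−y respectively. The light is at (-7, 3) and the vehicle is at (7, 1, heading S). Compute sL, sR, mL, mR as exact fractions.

left sensor world pos  = (9, -1); dL² = 272
right sensor world pos = (5, -1); dR² = 160
sL = 90/272 = 45/136
sR = 90/160 = 9/16
mL = 0·sL + -1·sR = -9/16
mR = 1/2·sL + 1/2·sR = 243/544

45/136 9/16 -9/16 243/544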